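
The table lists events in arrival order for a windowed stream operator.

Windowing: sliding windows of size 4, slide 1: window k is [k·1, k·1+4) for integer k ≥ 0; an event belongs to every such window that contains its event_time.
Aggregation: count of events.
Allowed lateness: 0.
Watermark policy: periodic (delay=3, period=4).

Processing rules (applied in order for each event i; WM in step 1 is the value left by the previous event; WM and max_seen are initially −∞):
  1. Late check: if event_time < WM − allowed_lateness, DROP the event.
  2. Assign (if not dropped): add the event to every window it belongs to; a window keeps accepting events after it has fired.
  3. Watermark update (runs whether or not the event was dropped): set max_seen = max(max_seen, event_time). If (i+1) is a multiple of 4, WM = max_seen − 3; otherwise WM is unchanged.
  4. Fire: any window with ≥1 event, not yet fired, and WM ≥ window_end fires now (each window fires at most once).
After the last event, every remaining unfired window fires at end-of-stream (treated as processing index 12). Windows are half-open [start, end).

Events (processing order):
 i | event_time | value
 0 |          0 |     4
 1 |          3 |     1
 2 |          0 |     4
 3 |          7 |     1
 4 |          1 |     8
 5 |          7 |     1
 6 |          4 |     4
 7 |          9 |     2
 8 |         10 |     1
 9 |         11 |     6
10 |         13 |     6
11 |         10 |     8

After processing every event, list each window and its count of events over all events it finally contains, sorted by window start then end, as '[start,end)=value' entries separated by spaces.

[0,4)=3 [1,5)=2 [2,6)=2 [3,7)=2 [4,8)=3 [5,9)=2 [6,10)=3 [7,11)=5 [8,12)=4 [9,13)=4 [10,14)=4 [11,15)=2 [12,16)=1 [13,17)=1

i=0 t=0 v=4: → [0,4); WM=−∞
i=1 t=3 v=1: → [3,7),[2,6),[1,5),[0,4); WM=−∞
i=2 t=0 v=4: → [0,4); WM=−∞
i=3 t=7 v=1: → [7,11),[6,10),[5,9),[4,8); WM=4; [0,4) fires=3
i=4 t=1 v=8: DROP (t<4-0); WM=4
i=5 t=7 v=1: → [7,11),[6,10),[5,9),[4,8); WM=4
i=6 t=4 v=4: → [4,8),[3,7),[2,6),[1,5); WM=4
i=7 t=9 v=2: → [9,13),[8,12),[7,11),[6,10); WM=6; [1,5) fires=2 [2,6) fires=2
i=8 t=10 v=1: → [10,14),[9,13),[8,12),[7,11); WM=6
i=9 t=11 v=6: → [11,15),[10,14),[9,13),[8,12); WM=6
i=10 t=13 v=6: → [13,17),[12,16),[11,15),[10,14); WM=6
i=11 t=10 v=8: → [10,14),[9,13),[8,12),[7,11); WM=10; [3,7) fires=2 [4,8) fires=3 [5,9) fires=2 [6,10) fires=3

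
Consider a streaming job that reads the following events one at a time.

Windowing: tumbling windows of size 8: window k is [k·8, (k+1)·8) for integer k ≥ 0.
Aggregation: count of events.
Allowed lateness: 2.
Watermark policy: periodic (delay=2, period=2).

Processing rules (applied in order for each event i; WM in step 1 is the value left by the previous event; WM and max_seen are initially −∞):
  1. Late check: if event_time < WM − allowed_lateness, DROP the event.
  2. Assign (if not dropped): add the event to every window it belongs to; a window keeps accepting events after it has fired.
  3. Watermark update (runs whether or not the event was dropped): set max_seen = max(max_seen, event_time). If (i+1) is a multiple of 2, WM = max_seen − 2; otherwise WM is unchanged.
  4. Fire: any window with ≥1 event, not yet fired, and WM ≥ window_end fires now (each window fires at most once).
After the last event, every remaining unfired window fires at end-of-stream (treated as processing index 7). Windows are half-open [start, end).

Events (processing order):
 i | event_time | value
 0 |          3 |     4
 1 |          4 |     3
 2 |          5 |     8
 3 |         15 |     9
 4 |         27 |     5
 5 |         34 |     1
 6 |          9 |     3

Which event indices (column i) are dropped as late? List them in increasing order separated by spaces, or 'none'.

i=0 t=3 v=4: → [0,8); WM=−∞
i=1 t=4 v=3: → [0,8); WM=2
i=2 t=5 v=8: → [0,8); WM=2
i=3 t=15 v=9: → [8,16); WM=13; [0,8) fires=3
i=4 t=27 v=5: → [24,32); WM=13
i=5 t=34 v=1: → [32,40); WM=32; [8,16) fires=1 [24,32) fires=1
i=6 t=9 v=3: DROP (t<32-2); WM=32

6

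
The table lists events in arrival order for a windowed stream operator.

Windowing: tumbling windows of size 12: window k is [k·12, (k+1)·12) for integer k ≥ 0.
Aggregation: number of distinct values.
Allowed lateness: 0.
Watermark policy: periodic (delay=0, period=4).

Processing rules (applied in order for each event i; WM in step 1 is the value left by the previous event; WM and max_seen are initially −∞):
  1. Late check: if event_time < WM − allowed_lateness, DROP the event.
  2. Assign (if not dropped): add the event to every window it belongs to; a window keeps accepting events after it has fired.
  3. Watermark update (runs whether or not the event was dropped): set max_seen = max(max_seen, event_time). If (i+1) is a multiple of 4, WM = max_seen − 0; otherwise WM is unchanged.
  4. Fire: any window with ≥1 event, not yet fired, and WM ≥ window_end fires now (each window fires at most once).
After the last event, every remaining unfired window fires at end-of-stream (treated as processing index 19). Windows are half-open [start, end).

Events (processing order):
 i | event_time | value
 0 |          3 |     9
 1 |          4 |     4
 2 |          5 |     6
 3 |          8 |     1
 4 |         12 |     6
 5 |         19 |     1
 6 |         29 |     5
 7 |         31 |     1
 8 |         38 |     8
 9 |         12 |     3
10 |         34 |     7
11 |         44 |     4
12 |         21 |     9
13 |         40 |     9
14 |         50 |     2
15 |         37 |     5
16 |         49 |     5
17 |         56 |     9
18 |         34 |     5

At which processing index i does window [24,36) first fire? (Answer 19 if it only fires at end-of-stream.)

i=0 t=3 v=9: → [0,12); WM=−∞
i=1 t=4 v=4: → [0,12); WM=−∞
i=2 t=5 v=6: → [0,12); WM=−∞
i=3 t=8 v=1: → [0,12); WM=8
i=4 t=12 v=6: → [12,24); WM=8
i=5 t=19 v=1: → [12,24); WM=8
i=6 t=29 v=5: → [24,36); WM=8
i=7 t=31 v=1: → [24,36); WM=31; [0,12) fires=4 [12,24) fires=2
i=8 t=38 v=8: → [36,48); WM=31
i=9 t=12 v=3: DROP (t<31-0); WM=31
i=10 t=34 v=7: → [24,36); WM=31
i=11 t=44 v=4: → [36,48); WM=44; [24,36) fires=3
i=12 t=21 v=9: DROP (t<44-0); WM=44
i=13 t=40 v=9: DROP (t<44-0); WM=44
i=14 t=50 v=2: → [48,60); WM=44
i=15 t=37 v=5: DROP (t<44-0); WM=50; [36,48) fires=2
i=16 t=49 v=5: DROP (t<50-0); WM=50
i=17 t=56 v=9: → [48,60); WM=50
i=18 t=34 v=5: DROP (t<50-0); WM=50

11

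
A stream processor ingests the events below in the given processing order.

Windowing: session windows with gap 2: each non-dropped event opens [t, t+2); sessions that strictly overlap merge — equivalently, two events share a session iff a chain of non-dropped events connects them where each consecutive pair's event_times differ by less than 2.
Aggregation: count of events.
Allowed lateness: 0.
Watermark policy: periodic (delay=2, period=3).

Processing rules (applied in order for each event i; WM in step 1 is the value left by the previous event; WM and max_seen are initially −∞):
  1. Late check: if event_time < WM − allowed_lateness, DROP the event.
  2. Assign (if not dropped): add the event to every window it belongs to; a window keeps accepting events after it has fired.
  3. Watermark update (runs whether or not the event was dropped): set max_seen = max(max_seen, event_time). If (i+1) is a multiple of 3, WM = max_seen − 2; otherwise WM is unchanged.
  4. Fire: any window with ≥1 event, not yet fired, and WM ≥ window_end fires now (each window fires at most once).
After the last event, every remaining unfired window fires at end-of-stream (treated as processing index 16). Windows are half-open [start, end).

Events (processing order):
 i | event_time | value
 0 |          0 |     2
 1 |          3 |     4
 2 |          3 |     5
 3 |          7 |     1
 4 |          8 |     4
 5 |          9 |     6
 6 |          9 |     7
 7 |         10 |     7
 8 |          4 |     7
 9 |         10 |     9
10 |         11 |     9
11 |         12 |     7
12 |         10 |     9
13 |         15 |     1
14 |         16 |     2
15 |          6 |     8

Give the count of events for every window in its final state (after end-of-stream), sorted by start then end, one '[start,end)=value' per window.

i=0 t=0 v=2: → [0,2); WM=−∞
i=1 t=3 v=4: → [3,5); WM=−∞
i=2 t=3 v=5: → [3,5); WM=1
i=3 t=7 v=1: → [7,9); WM=1
i=4 t=8 v=4: → [7,10); WM=1
i=5 t=9 v=6: → [7,11); WM=7
i=6 t=9 v=7: → [7,11); WM=7
i=7 t=10 v=7: → [7,12); WM=7
i=8 t=4 v=7: DROP (t<7-0); WM=8
i=9 t=10 v=9: → [7,12); WM=8
i=10 t=11 v=9: → [7,13); WM=8
i=11 t=12 v=7: → [7,14); WM=10
i=12 t=10 v=9: → [7,14); WM=10
i=13 t=15 v=1: → [15,17); WM=10
i=14 t=16 v=2: → [15,18); WM=14
i=15 t=6 v=8: DROP (t<14-0); WM=14

[0,2)=1 [3,5)=2 [7,14)=9 [15,18)=2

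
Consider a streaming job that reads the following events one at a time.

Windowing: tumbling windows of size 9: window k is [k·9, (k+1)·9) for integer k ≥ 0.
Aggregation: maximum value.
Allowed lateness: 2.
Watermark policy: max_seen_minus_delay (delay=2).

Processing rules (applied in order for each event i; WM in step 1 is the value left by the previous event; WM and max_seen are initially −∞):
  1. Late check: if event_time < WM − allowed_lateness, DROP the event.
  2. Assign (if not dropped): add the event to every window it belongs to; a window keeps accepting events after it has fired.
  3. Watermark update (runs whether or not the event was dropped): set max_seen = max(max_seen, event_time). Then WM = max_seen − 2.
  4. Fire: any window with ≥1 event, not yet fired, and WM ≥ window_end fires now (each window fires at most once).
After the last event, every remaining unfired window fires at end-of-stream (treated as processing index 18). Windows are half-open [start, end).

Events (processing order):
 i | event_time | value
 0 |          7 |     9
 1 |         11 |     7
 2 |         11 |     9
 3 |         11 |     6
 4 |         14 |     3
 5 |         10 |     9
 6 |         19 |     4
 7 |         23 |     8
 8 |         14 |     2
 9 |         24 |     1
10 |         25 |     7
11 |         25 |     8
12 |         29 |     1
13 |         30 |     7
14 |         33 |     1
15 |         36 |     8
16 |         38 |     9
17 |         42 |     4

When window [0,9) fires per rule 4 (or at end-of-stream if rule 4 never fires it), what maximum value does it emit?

i=0 t=7 v=9: → [0,9); WM=5
i=1 t=11 v=7: → [9,18); WM=9; [0,9) fires=9
i=2 t=11 v=9: → [9,18); WM=9
i=3 t=11 v=6: → [9,18); WM=9
i=4 t=14 v=3: → [9,18); WM=12
i=5 t=10 v=9: → [9,18); WM=12
i=6 t=19 v=4: → [18,27); WM=17
i=7 t=23 v=8: → [18,27); WM=21; [9,18) fires=9
i=8 t=14 v=2: DROP (t<21-2); WM=21
i=9 t=24 v=1: → [18,27); WM=22
i=10 t=25 v=7: → [18,27); WM=23
i=11 t=25 v=8: → [18,27); WM=23
i=12 t=29 v=1: → [27,36); WM=27; [18,27) fires=8
i=13 t=30 v=7: → [27,36); WM=28
i=14 t=33 v=1: → [27,36); WM=31
i=15 t=36 v=8: → [36,45); WM=34
i=16 t=38 v=9: → [36,45); WM=36; [27,36) fires=7
i=17 t=42 v=4: → [36,45); WM=40

9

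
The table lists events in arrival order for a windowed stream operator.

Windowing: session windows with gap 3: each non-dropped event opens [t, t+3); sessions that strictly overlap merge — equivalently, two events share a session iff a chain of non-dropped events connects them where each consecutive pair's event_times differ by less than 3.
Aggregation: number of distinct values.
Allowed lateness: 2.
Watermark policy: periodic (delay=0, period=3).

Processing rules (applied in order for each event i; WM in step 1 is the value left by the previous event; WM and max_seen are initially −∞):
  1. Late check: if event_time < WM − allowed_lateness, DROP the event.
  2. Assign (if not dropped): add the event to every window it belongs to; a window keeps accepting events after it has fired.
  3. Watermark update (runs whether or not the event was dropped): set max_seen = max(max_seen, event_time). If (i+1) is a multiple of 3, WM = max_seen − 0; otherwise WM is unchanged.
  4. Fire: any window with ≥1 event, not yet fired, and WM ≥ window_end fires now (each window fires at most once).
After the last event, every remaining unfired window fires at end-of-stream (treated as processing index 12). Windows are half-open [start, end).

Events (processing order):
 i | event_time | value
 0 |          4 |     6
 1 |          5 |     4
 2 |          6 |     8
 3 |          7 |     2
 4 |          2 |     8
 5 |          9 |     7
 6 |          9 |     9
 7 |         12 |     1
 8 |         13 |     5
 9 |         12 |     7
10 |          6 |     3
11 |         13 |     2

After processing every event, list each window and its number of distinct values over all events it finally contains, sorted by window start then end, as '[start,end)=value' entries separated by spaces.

[4,12)=6 [12,16)=4

i=0 t=4 v=6: → [4,7); WM=−∞
i=1 t=5 v=4: → [4,8); WM=−∞
i=2 t=6 v=8: → [4,9); WM=6
i=3 t=7 v=2: → [4,10); WM=6
i=4 t=2 v=8: DROP (t<6-2); WM=6
i=5 t=9 v=7: → [4,12); WM=9
i=6 t=9 v=9: → [4,12); WM=9
i=7 t=12 v=1: → [12,15); WM=9
i=8 t=13 v=5: → [12,16); WM=13
i=9 t=12 v=7: → [12,16); WM=13
i=10 t=6 v=3: DROP (t<13-2); WM=13
i=11 t=13 v=2: → [12,16); WM=13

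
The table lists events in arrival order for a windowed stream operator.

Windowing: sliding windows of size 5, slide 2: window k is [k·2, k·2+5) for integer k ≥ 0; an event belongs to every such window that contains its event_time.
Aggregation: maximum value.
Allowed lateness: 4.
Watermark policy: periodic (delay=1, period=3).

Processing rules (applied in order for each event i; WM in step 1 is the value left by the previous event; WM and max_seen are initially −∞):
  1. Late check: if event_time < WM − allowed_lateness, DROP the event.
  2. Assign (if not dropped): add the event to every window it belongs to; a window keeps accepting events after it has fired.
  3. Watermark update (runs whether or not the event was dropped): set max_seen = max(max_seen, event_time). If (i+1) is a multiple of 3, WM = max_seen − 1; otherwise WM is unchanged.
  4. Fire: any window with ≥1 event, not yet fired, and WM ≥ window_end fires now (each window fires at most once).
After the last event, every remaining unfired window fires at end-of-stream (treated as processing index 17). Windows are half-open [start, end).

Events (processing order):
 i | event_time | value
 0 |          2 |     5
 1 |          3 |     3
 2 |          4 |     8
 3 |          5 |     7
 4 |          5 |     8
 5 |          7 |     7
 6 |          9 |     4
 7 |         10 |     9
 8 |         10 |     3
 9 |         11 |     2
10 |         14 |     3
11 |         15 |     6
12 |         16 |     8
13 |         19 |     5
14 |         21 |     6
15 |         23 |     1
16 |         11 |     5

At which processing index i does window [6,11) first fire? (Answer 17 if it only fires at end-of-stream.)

i=0 t=2 v=5: → [2,7),[0,5); WM=−∞
i=1 t=3 v=3: → [2,7),[0,5); WM=−∞
i=2 t=4 v=8: → [4,9),[2,7),[0,5); WM=3
i=3 t=5 v=7: → [4,9),[2,7); WM=3
i=4 t=5 v=8: → [4,9),[2,7); WM=3
i=5 t=7 v=7: → [6,11),[4,9); WM=6; [0,5) fires=8
i=6 t=9 v=4: → [8,13),[6,11); WM=6
i=7 t=10 v=9: → [10,15),[8,13),[6,11); WM=6
i=8 t=10 v=3: → [10,15),[8,13),[6,11); WM=9; [2,7) fires=8 [4,9) fires=8
i=9 t=11 v=2: → [10,15),[8,13); WM=9
i=10 t=14 v=3: → [14,19),[12,17),[10,15); WM=9
i=11 t=15 v=6: → [14,19),[12,17); WM=14; [6,11) fires=9 [8,13) fires=9
i=12 t=16 v=8: → [16,21),[14,19),[12,17); WM=14
i=13 t=19 v=5: → [18,23),[16,21); WM=14
i=14 t=21 v=6: → [20,25),[18,23); WM=20; [10,15) fires=9 [12,17) fires=8 [14,19) fires=8
i=15 t=23 v=1: → [22,27),[20,25); WM=20
i=16 t=11 v=5: DROP (t<20-4); WM=20

11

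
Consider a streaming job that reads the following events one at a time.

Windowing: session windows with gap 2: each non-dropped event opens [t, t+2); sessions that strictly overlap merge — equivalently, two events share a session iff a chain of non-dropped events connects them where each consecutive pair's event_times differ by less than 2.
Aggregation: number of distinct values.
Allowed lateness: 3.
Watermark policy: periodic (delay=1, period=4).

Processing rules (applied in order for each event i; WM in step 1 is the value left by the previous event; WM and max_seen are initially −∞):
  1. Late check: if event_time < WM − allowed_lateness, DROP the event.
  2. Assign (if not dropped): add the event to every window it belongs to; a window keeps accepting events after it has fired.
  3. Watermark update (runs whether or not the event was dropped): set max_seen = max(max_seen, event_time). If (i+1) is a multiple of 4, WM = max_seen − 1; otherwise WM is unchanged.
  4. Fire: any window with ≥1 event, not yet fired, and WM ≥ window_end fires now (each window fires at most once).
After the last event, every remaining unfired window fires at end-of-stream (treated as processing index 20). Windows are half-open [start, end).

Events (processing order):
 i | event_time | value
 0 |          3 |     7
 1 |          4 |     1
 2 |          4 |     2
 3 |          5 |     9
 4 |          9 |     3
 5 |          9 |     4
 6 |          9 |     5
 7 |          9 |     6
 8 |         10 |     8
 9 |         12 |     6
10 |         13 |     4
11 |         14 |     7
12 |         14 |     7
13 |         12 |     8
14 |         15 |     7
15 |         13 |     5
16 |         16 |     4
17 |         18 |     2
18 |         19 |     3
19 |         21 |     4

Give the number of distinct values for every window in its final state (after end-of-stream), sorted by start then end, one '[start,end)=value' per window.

i=0 t=3 v=7: → [3,5); WM=−∞
i=1 t=4 v=1: → [3,6); WM=−∞
i=2 t=4 v=2: → [3,6); WM=−∞
i=3 t=5 v=9: → [3,7); WM=4
i=4 t=9 v=3: → [9,11); WM=4
i=5 t=9 v=4: → [9,11); WM=4
i=6 t=9 v=5: → [9,11); WM=4
i=7 t=9 v=6: → [9,11); WM=8
i=8 t=10 v=8: → [9,12); WM=8
i=9 t=12 v=6: → [12,14); WM=8
i=10 t=13 v=4: → [12,15); WM=8
i=11 t=14 v=7: → [12,16); WM=13
i=12 t=14 v=7: → [12,16); WM=13
i=13 t=12 v=8: → [12,16); WM=13
i=14 t=15 v=7: → [12,17); WM=13
i=15 t=13 v=5: → [12,17); WM=14
i=16 t=16 v=4: → [12,18); WM=14
i=17 t=18 v=2: → [18,20); WM=14
i=18 t=19 v=3: → [18,21); WM=14
i=19 t=21 v=4: → [21,23); WM=20

[3,7)=4 [9,12)=5 [12,18)=5 [18,21)=2 [21,23)=1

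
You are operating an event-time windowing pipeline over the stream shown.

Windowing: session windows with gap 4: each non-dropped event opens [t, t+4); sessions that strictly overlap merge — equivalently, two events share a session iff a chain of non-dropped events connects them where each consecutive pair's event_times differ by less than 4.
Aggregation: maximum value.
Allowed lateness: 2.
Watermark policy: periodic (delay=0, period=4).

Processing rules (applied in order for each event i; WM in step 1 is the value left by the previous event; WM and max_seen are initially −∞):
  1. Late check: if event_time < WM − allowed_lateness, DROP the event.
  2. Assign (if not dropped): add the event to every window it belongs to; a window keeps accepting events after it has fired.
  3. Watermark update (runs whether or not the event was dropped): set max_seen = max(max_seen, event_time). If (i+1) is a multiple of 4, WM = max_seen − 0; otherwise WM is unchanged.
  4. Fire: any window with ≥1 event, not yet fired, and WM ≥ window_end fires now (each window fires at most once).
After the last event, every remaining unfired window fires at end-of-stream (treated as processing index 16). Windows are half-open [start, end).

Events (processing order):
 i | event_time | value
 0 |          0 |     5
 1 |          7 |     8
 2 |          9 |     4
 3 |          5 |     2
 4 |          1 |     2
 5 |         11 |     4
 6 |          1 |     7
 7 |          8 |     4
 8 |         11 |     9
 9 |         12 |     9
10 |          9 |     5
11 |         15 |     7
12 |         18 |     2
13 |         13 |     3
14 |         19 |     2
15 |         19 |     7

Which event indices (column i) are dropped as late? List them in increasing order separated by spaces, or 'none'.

4 6

i=0 t=0 v=5: → [0,4); WM=−∞
i=1 t=7 v=8: → [7,11); WM=−∞
i=2 t=9 v=4: → [7,13); WM=−∞
i=3 t=5 v=2: → [5,13); WM=9
i=4 t=1 v=2: DROP (t<9-2); WM=9
i=5 t=11 v=4: → [5,15); WM=9
i=6 t=1 v=7: DROP (t<9-2); WM=9
i=7 t=8 v=4: → [5,15); WM=11
i=8 t=11 v=9: → [5,15); WM=11
i=9 t=12 v=9: → [5,16); WM=11
i=10 t=9 v=5: → [5,16); WM=11
i=11 t=15 v=7: → [5,19); WM=15
i=12 t=18 v=2: → [5,22); WM=15
i=13 t=13 v=3: → [5,22); WM=15
i=14 t=19 v=2: → [5,23); WM=15
i=15 t=19 v=7: → [5,23); WM=19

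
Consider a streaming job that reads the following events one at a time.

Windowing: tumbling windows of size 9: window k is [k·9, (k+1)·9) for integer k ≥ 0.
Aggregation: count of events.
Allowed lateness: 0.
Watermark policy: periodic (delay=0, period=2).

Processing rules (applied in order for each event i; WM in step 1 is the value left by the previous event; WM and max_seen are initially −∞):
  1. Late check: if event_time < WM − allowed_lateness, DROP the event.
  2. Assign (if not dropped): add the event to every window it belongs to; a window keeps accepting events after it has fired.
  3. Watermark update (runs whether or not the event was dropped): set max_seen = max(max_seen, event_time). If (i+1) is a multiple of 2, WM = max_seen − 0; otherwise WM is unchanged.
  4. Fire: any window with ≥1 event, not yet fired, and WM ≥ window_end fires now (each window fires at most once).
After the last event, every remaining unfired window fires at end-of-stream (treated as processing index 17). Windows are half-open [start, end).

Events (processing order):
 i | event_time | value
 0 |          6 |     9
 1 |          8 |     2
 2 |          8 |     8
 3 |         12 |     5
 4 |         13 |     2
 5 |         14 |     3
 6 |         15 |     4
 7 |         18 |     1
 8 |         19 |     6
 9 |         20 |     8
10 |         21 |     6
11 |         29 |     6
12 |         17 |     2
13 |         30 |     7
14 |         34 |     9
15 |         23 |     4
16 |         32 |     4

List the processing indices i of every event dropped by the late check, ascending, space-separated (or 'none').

12 15 16

i=0 t=6 v=9: → [0,9); WM=−∞
i=1 t=8 v=2: → [0,9); WM=8
i=2 t=8 v=8: → [0,9); WM=8
i=3 t=12 v=5: → [9,18); WM=12; [0,9) fires=3
i=4 t=13 v=2: → [9,18); WM=12
i=5 t=14 v=3: → [9,18); WM=14
i=6 t=15 v=4: → [9,18); WM=14
i=7 t=18 v=1: → [18,27); WM=18; [9,18) fires=4
i=8 t=19 v=6: → [18,27); WM=18
i=9 t=20 v=8: → [18,27); WM=20
i=10 t=21 v=6: → [18,27); WM=20
i=11 t=29 v=6: → [27,36); WM=29; [18,27) fires=4
i=12 t=17 v=2: DROP (t<29-0); WM=29
i=13 t=30 v=7: → [27,36); WM=30
i=14 t=34 v=9: → [27,36); WM=30
i=15 t=23 v=4: DROP (t<30-0); WM=34
i=16 t=32 v=4: DROP (t<34-0); WM=34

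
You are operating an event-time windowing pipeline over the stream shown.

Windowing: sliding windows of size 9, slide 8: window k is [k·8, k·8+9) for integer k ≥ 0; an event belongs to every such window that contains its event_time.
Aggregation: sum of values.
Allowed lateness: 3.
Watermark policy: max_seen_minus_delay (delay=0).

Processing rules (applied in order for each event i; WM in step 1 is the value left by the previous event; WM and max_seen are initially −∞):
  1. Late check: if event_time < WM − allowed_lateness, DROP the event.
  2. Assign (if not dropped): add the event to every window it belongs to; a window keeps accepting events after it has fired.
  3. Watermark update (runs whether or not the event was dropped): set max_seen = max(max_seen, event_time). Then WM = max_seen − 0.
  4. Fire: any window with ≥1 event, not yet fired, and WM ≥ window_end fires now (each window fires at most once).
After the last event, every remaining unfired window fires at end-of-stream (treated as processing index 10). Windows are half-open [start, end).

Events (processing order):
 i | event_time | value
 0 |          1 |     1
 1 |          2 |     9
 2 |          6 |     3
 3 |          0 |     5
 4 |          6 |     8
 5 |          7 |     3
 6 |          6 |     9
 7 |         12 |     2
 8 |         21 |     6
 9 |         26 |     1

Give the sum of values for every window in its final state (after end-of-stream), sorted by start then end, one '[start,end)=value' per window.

i=0 t=1 v=1: → [0,9); WM=1
i=1 t=2 v=9: → [0,9); WM=2
i=2 t=6 v=3: → [0,9); WM=6
i=3 t=0 v=5: DROP (t<6-3); WM=6
i=4 t=6 v=8: → [0,9); WM=6
i=5 t=7 v=3: → [0,9); WM=7
i=6 t=6 v=9: → [0,9); WM=7
i=7 t=12 v=2: → [8,17); WM=12; [0,9) fires=33
i=8 t=21 v=6: → [16,25); WM=21; [8,17) fires=2
i=9 t=26 v=1: → [24,33); WM=26; [16,25) fires=6

[0,9)=33 [8,17)=2 [16,25)=6 [24,33)=1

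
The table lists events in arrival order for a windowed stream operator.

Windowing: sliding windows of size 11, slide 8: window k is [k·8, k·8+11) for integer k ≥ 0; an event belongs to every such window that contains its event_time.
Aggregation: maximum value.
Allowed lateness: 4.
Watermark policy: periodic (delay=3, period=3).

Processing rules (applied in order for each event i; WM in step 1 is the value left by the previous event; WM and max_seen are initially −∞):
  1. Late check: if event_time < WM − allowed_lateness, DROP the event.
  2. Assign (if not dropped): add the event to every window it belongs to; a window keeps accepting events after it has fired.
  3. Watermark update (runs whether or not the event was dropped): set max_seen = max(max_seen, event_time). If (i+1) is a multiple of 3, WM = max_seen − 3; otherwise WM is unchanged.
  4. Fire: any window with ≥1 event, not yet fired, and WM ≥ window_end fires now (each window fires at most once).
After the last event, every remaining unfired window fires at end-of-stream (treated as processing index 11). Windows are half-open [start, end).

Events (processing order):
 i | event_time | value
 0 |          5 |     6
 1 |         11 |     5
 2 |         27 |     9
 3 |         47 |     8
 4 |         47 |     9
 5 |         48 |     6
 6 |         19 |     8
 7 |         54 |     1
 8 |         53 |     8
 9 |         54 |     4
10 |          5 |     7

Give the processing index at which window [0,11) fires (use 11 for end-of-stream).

2

i=0 t=5 v=6: → [0,11); WM=−∞
i=1 t=11 v=5: → [8,19); WM=−∞
i=2 t=27 v=9: → [24,35); WM=24; [0,11) fires=6 [8,19) fires=5
i=3 t=47 v=8: → [40,51); WM=24
i=4 t=47 v=9: → [40,51); WM=24
i=5 t=48 v=6: → [48,59),[40,51); WM=45; [24,35) fires=9
i=6 t=19 v=8: DROP (t<45-4); WM=45
i=7 t=54 v=1: → [48,59); WM=45
i=8 t=53 v=8: → [48,59); WM=51; [40,51) fires=9
i=9 t=54 v=4: → [48,59); WM=51
i=10 t=5 v=7: DROP (t<51-4); WM=51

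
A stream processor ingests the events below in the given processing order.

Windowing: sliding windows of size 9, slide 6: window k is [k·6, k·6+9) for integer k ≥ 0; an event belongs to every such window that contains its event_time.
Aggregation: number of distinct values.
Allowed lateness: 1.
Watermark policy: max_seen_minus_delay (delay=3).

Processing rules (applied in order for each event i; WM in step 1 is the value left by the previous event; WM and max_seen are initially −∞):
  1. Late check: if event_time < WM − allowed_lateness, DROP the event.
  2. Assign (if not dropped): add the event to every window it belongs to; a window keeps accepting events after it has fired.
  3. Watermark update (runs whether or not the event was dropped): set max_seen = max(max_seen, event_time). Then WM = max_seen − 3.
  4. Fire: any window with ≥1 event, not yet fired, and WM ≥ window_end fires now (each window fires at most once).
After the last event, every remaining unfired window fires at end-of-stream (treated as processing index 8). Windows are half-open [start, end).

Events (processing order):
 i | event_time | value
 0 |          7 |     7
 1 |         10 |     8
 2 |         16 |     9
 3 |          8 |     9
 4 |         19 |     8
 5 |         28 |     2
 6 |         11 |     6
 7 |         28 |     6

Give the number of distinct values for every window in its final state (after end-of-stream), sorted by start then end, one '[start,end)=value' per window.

[0,9)=1 [6,15)=2 [12,21)=2 [18,27)=1 [24,33)=2

i=0 t=7 v=7: → [6,15),[0,9); WM=4
i=1 t=10 v=8: → [6,15); WM=7
i=2 t=16 v=9: → [12,21); WM=13; [0,9) fires=1
i=3 t=8 v=9: DROP (t<13-1); WM=13
i=4 t=19 v=8: → [18,27),[12,21); WM=16; [6,15) fires=2
i=5 t=28 v=2: → [24,33); WM=25; [12,21) fires=2
i=6 t=11 v=6: DROP (t<25-1); WM=25
i=7 t=28 v=6: → [24,33); WM=25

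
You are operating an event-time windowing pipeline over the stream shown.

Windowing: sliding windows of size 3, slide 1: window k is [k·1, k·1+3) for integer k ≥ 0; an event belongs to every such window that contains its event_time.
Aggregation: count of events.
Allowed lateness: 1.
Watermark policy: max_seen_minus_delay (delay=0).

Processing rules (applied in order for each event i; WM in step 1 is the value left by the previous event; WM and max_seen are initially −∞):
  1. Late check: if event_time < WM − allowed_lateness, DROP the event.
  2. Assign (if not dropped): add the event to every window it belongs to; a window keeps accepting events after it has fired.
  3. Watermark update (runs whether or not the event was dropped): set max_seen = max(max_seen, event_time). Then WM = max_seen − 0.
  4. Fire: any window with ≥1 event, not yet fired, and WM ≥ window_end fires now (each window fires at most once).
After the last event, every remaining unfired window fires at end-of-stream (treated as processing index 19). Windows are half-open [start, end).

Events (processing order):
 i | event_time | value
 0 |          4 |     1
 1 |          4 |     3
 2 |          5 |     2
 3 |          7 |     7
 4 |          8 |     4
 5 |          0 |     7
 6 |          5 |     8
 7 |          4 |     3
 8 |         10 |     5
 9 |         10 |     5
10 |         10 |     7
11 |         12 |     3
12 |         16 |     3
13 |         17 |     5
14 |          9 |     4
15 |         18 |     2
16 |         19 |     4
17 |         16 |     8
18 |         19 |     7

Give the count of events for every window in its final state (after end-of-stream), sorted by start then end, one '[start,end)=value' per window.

[2,5)=2 [3,6)=3 [4,7)=3 [5,8)=2 [6,9)=2 [7,10)=2 [8,11)=4 [9,12)=3 [10,13)=4 [11,14)=1 [12,15)=1 [14,17)=1 [15,18)=2 [16,19)=3 [17,20)=4 [18,21)=3 [19,22)=2

i=0 t=4 v=1: → [4,7),[3,6),[2,5); WM=4
i=1 t=4 v=3: → [4,7),[3,6),[2,5); WM=4
i=2 t=5 v=2: → [5,8),[4,7),[3,6); WM=5; [2,5) fires=2
i=3 t=7 v=7: → [7,10),[6,9),[5,8); WM=7; [3,6) fires=3 [4,7) fires=3
i=4 t=8 v=4: → [8,11),[7,10),[6,9); WM=8; [5,8) fires=2
i=5 t=0 v=7: DROP (t<8-1); WM=8
i=6 t=5 v=8: DROP (t<8-1); WM=8
i=7 t=4 v=3: DROP (t<8-1); WM=8
i=8 t=10 v=5: → [10,13),[9,12),[8,11); WM=10; [6,9) fires=2 [7,10) fires=2
i=9 t=10 v=5: → [10,13),[9,12),[8,11); WM=10
i=10 t=10 v=7: → [10,13),[9,12),[8,11); WM=10
i=11 t=12 v=3: → [12,15),[11,14),[10,13); WM=12; [8,11) fires=4 [9,12) fires=3
i=12 t=16 v=3: → [16,19),[15,18),[14,17); WM=16; [10,13) fires=4 [11,14) fires=1 [12,15) fires=1
i=13 t=17 v=5: → [17,20),[16,19),[15,18); WM=17; [14,17) fires=1
i=14 t=9 v=4: DROP (t<17-1); WM=17
i=15 t=18 v=2: → [18,21),[17,20),[16,19); WM=18; [15,18) fires=2
i=16 t=19 v=4: → [19,22),[18,21),[17,20); WM=19; [16,19) fires=3
i=17 t=16 v=8: DROP (t<19-1); WM=19
i=18 t=19 v=7: → [19,22),[18,21),[17,20); WM=19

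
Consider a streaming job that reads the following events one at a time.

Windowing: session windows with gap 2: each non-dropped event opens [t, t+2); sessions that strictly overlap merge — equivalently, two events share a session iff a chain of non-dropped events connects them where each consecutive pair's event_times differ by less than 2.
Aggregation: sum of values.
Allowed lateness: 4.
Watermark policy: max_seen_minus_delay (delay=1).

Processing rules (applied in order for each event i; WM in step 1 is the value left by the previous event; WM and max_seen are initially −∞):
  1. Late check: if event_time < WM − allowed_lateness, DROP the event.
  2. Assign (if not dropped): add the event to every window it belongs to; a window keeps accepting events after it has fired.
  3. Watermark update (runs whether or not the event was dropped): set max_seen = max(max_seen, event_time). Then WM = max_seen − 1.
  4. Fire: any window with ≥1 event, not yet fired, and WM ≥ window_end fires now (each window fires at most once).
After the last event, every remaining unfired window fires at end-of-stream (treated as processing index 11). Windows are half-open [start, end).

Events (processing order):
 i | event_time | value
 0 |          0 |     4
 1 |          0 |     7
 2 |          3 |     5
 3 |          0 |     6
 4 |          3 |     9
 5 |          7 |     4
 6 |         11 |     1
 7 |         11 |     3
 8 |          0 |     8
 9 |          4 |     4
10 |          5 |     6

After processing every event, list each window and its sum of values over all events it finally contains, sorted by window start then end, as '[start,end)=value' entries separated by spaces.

i=0 t=0 v=4: → [0,2); WM=-1
i=1 t=0 v=7: → [0,2); WM=-1
i=2 t=3 v=5: → [3,5); WM=2
i=3 t=0 v=6: → [0,2); WM=2
i=4 t=3 v=9: → [3,5); WM=2
i=5 t=7 v=4: → [7,9); WM=6
i=6 t=11 v=1: → [11,13); WM=10
i=7 t=11 v=3: → [11,13); WM=10
i=8 t=0 v=8: DROP (t<10-4); WM=10
i=9 t=4 v=4: DROP (t<10-4); WM=10
i=10 t=5 v=6: DROP (t<10-4); WM=10

[0,2)=17 [3,5)=14 [7,9)=4 [11,13)=4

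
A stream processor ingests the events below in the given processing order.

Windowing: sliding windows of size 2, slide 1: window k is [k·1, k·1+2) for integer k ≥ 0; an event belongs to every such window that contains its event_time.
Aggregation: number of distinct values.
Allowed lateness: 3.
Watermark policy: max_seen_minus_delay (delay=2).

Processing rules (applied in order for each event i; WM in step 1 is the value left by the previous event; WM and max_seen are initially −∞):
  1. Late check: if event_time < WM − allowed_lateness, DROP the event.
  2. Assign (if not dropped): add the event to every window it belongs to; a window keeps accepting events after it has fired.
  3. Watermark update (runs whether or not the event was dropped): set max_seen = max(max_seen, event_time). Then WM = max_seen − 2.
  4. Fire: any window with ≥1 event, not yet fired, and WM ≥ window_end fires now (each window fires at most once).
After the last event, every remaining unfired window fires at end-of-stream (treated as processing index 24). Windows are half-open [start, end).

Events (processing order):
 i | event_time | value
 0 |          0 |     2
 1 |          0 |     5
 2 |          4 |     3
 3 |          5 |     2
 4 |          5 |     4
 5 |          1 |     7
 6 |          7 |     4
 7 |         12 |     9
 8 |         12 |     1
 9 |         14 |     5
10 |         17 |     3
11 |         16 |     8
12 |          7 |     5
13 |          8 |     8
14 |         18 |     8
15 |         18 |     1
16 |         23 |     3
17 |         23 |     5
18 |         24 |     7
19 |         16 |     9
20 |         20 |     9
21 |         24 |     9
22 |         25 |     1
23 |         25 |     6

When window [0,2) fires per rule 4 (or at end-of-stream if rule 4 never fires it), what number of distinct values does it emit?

i=0 t=0 v=2: → [0,2); WM=-2
i=1 t=0 v=5: → [0,2); WM=-2
i=2 t=4 v=3: → [4,6),[3,5); WM=2; [0,2) fires=2
i=3 t=5 v=2: → [5,7),[4,6); WM=3
i=4 t=5 v=4: → [5,7),[4,6); WM=3
i=5 t=1 v=7: → [1,3),[0,2); WM=3; [1,3) fires=1
i=6 t=7 v=4: → [7,9),[6,8); WM=5; [3,5) fires=1
i=7 t=12 v=9: → [12,14),[11,13); WM=10; [4,6) fires=3 [5,7) fires=2 [6,8) fires=1 [7,9) fires=1
i=8 t=12 v=1: → [12,14),[11,13); WM=10
i=9 t=14 v=5: → [14,16),[13,15); WM=12
i=10 t=17 v=3: → [17,19),[16,18); WM=15; [11,13) fires=2 [12,14) fires=2 [13,15) fires=1
i=11 t=16 v=8: → [16,18),[15,17); WM=15
i=12 t=7 v=5: DROP (t<15-3); WM=15
i=13 t=8 v=8: DROP (t<15-3); WM=15
i=14 t=18 v=8: → [18,20),[17,19); WM=16; [14,16) fires=1
i=15 t=18 v=1: → [18,20),[17,19); WM=16
i=16 t=23 v=3: → [23,25),[22,24); WM=21; [15,17) fires=1 [16,18) fires=2 [17,19) fires=3 [18,20) fires=2
i=17 t=23 v=5: → [23,25),[22,24); WM=21
i=18 t=24 v=7: → [24,26),[23,25); WM=22
i=19 t=16 v=9: DROP (t<22-3); WM=22
i=20 t=20 v=9: → [20,22),[19,21); WM=22; [19,21) fires=1 [20,22) fires=1
i=21 t=24 v=9: → [24,26),[23,25); WM=22
i=22 t=25 v=1: → [25,27),[24,26); WM=23
i=23 t=25 v=6: → [25,27),[24,26); WM=23

2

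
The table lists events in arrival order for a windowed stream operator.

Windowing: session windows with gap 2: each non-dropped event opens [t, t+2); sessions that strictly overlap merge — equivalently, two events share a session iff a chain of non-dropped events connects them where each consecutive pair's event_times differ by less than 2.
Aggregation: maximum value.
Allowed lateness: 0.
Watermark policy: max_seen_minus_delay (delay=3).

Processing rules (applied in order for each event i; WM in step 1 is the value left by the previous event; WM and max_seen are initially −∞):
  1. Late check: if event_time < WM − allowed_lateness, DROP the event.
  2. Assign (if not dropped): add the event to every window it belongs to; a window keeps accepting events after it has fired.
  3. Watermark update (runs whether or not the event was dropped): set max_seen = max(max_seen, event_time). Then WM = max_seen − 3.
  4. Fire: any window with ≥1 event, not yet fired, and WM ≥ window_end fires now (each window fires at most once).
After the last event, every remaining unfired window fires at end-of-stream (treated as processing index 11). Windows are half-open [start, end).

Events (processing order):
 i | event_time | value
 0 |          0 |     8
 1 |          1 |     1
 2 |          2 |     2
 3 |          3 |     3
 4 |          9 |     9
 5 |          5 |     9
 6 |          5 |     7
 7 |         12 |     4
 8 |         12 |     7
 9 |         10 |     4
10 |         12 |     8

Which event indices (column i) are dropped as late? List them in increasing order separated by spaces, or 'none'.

5 6

i=0 t=0 v=8: → [0,2); WM=-3
i=1 t=1 v=1: → [0,3); WM=-2
i=2 t=2 v=2: → [0,4); WM=-1
i=3 t=3 v=3: → [0,5); WM=0
i=4 t=9 v=9: → [9,11); WM=6
i=5 t=5 v=9: DROP (t<6-0); WM=6
i=6 t=5 v=7: DROP (t<6-0); WM=6
i=7 t=12 v=4: → [12,14); WM=9
i=8 t=12 v=7: → [12,14); WM=9
i=9 t=10 v=4: → [9,12); WM=9
i=10 t=12 v=8: → [12,14); WM=9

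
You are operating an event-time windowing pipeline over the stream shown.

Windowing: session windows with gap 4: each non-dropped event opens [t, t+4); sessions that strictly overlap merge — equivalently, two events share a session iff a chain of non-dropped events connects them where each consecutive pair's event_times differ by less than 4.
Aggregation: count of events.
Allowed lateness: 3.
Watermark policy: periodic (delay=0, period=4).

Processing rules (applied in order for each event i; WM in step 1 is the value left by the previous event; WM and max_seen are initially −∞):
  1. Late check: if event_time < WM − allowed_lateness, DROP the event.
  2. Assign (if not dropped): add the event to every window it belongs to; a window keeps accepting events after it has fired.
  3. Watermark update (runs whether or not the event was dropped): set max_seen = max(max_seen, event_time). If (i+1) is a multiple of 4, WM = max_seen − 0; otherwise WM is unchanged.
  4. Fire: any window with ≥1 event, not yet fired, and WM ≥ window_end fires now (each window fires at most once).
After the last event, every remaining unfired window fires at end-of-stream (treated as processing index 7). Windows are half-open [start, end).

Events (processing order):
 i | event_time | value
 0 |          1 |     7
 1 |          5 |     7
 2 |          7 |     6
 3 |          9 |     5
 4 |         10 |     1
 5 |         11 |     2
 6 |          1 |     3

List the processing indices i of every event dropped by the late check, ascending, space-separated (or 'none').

6

i=0 t=1 v=7: → [1,5); WM=−∞
i=1 t=5 v=7: → [5,9); WM=−∞
i=2 t=7 v=6: → [5,11); WM=−∞
i=3 t=9 v=5: → [5,13); WM=9
i=4 t=10 v=1: → [5,14); WM=9
i=5 t=11 v=2: → [5,15); WM=9
i=6 t=1 v=3: DROP (t<9-3); WM=9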